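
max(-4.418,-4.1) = -4.1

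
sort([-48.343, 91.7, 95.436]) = [-48.343, 91.7, 95.436]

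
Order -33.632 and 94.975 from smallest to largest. -33.632, 94.975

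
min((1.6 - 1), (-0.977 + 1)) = 0.023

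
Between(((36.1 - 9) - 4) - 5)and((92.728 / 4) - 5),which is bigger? ((92.728 / 4) - 5)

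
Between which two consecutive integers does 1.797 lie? 1 and 2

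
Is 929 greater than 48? Yes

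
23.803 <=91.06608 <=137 True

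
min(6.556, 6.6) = 6.556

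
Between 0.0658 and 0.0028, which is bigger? 0.0658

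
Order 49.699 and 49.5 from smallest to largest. 49.5, 49.699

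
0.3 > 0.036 True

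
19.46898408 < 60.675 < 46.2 False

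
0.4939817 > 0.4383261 True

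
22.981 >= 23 False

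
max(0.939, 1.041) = 1.041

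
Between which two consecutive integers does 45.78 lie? 45 and 46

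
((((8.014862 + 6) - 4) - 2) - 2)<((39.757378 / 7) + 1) True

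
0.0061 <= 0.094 True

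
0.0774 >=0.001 True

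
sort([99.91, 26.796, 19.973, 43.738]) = [19.973, 26.796, 43.738, 99.91]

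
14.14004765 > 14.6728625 False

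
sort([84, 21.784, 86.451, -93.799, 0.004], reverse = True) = [86.451, 84, 21.784, 0.004, -93.799]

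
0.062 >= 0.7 False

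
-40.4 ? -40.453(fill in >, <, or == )>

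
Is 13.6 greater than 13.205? Yes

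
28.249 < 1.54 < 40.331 False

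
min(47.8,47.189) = 47.189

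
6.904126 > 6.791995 True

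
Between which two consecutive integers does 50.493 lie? 50 and 51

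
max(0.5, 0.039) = 0.5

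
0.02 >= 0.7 False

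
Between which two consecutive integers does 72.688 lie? 72 and 73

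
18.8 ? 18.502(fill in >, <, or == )>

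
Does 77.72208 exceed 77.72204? Yes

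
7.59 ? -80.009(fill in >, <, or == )>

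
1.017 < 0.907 False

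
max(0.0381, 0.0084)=0.0381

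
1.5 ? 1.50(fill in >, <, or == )==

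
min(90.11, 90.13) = 90.11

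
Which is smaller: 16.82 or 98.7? 16.82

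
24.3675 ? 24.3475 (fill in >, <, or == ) >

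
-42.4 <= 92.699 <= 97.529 True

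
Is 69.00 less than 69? No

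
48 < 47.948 False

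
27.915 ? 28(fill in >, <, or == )<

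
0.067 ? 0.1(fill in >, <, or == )<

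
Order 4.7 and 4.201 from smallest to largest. 4.201, 4.7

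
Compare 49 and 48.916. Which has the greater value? 49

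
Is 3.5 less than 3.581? Yes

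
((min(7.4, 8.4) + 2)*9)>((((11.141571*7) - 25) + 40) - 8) False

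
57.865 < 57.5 False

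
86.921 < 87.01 True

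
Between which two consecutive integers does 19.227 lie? 19 and 20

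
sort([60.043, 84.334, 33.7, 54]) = [33.7, 54, 60.043, 84.334]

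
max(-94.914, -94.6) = -94.6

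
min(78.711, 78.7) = 78.7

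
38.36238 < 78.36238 True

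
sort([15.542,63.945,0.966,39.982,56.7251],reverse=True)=[63.945,56.7251,39.982,15.542,0.966]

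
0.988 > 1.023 False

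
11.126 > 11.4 False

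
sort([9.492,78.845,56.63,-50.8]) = [-50.8,9.492,56.63,78.845]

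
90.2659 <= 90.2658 False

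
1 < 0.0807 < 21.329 False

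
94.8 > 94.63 True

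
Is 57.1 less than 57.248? Yes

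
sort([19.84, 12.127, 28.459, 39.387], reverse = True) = [39.387, 28.459, 19.84, 12.127]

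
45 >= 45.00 True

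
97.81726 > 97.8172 True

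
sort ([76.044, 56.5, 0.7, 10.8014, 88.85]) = [0.7, 10.8014, 56.5, 76.044, 88.85]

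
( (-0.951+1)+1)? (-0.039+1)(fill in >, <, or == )>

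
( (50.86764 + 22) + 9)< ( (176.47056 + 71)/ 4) False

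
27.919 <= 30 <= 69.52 True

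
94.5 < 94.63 True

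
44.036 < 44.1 True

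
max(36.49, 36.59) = 36.59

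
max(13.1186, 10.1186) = 13.1186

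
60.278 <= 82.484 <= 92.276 True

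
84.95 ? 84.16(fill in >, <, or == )>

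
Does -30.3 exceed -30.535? Yes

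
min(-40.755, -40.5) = -40.755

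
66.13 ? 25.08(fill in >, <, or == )>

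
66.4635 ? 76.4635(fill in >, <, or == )<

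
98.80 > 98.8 False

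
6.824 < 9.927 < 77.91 True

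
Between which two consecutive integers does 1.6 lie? 1 and 2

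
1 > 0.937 True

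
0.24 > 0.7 False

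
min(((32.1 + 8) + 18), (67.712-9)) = 58.1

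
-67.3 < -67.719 False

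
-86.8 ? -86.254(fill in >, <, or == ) <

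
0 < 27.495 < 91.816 True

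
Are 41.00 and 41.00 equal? Yes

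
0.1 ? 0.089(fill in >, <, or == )>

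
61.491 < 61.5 True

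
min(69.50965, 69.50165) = 69.50165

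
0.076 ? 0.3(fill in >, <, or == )<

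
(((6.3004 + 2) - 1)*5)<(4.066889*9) True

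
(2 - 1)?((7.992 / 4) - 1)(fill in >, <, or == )>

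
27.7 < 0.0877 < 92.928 False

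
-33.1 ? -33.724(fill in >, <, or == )>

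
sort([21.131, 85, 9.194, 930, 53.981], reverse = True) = [930, 85, 53.981, 21.131, 9.194]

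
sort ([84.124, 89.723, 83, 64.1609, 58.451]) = [58.451, 64.1609, 83, 84.124, 89.723]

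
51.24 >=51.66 False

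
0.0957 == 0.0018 False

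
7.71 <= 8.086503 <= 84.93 True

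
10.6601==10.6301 False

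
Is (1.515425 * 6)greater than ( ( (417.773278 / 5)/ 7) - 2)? No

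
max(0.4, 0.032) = 0.4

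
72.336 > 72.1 True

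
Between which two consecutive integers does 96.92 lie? 96 and 97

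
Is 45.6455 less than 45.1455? No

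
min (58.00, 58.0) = 58.00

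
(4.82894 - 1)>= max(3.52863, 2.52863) True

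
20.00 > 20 False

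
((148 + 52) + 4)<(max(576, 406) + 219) True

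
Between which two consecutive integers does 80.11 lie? 80 and 81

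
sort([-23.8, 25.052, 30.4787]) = [-23.8, 25.052, 30.4787]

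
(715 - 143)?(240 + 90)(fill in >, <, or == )>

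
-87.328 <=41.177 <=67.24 True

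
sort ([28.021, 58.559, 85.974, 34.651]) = [28.021, 34.651, 58.559, 85.974]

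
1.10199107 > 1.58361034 False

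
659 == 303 False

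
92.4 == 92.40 True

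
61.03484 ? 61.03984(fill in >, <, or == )<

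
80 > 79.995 True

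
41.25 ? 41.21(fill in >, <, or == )>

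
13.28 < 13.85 True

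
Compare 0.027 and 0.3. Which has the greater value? 0.3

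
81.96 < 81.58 False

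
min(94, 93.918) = 93.918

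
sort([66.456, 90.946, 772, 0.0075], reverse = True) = [772, 90.946, 66.456, 0.0075]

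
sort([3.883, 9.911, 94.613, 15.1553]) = [3.883, 9.911, 15.1553, 94.613]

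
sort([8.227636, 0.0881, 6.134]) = [0.0881, 6.134, 8.227636]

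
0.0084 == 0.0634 False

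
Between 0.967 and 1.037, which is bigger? 1.037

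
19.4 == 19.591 False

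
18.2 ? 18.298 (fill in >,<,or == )<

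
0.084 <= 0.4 True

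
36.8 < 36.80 False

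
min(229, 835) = 229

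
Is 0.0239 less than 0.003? No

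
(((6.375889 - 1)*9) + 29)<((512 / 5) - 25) True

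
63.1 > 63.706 False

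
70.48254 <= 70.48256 True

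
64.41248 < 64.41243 False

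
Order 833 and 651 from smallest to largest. 651, 833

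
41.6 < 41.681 True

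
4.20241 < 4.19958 False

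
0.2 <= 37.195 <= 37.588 True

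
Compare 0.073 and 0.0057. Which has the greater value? 0.073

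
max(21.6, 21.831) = 21.831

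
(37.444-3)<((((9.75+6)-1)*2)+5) True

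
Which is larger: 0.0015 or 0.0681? 0.0681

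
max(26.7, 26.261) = 26.7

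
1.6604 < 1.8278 True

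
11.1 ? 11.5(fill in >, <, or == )<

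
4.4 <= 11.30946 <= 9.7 False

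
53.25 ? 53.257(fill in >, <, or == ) <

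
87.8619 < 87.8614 False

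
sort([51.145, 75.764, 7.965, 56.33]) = [7.965, 51.145, 56.33, 75.764]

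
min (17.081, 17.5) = 17.081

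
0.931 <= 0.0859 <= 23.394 False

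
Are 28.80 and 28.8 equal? Yes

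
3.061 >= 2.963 True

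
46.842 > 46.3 True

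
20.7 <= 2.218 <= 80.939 False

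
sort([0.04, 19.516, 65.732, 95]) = [0.04, 19.516, 65.732, 95]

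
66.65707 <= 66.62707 False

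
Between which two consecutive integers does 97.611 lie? 97 and 98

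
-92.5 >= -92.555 True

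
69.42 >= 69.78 False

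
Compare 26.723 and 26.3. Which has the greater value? 26.723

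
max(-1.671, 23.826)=23.826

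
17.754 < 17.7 False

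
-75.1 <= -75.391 False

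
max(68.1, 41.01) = 68.1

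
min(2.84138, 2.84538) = 2.84138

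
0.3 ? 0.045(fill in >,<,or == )>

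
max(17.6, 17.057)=17.6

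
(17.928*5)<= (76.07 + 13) False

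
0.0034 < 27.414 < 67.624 True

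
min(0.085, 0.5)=0.085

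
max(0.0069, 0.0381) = 0.0381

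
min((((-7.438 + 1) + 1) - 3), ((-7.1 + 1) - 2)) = -8.438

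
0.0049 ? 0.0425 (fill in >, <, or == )<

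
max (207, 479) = 479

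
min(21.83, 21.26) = 21.26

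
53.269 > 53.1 True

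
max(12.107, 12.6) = 12.6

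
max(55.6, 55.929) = 55.929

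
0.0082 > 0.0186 False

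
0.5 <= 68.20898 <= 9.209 False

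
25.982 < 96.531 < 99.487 True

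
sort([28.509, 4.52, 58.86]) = [4.52, 28.509, 58.86]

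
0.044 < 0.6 True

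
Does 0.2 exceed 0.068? Yes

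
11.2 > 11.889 False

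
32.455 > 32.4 True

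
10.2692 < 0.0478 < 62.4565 False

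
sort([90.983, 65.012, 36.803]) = [36.803, 65.012, 90.983]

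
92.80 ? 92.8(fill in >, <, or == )==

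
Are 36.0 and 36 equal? Yes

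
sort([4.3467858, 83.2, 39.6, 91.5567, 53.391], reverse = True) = [91.5567, 83.2, 53.391, 39.6, 4.3467858]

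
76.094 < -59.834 False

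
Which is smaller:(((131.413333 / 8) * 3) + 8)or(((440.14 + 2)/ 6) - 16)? (((131.413333 / 8) * 3) + 8)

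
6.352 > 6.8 False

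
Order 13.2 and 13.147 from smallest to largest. 13.147, 13.2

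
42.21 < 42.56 True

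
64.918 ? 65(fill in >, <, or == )<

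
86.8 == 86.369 False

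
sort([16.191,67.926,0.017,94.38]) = [0.017,16.191,67.926,94.38]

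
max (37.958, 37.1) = 37.958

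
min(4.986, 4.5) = 4.5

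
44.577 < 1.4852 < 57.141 False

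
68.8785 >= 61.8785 True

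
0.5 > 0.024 True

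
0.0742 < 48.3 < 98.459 True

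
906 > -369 True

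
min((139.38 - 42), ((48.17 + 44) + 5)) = 97.17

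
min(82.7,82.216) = 82.216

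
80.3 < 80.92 True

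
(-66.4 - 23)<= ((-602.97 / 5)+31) False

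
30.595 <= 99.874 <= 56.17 False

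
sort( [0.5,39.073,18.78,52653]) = [0.5,18.78,39.073,52653]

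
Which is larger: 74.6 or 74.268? 74.6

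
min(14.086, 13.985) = 13.985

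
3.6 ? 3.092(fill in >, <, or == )>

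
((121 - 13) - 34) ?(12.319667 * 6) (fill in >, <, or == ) >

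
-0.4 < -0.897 False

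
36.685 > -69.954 True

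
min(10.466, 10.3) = 10.3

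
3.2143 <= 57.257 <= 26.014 False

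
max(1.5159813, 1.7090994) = 1.7090994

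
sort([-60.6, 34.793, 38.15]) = [-60.6, 34.793, 38.15]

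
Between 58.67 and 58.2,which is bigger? 58.67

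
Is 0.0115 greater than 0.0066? Yes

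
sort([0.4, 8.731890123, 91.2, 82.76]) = [0.4, 8.731890123, 82.76, 91.2]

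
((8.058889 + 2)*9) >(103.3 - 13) True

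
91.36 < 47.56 False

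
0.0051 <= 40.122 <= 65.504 True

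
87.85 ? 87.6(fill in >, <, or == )>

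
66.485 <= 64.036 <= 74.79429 False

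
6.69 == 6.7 False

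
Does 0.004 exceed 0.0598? No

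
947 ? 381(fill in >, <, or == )>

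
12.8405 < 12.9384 True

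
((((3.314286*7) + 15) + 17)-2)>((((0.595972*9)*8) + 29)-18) False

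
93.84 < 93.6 False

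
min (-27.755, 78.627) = -27.755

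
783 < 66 False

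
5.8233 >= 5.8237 False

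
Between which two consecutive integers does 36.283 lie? 36 and 37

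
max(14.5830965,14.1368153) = 14.5830965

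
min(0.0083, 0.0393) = 0.0083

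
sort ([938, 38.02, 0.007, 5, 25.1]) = [0.007, 5, 25.1, 38.02, 938]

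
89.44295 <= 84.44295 False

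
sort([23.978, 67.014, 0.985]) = [0.985, 23.978, 67.014]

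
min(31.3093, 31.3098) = 31.3093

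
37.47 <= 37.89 True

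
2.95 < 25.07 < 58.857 True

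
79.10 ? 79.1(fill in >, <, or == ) ==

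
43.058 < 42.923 False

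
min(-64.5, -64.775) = -64.775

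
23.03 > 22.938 True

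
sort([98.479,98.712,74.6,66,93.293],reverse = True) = [98.712,98.479,93.293,74.6,66]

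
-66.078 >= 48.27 False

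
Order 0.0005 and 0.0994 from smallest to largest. 0.0005, 0.0994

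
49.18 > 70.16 False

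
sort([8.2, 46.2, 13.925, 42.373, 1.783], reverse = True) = [46.2, 42.373, 13.925, 8.2, 1.783]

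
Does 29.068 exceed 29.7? No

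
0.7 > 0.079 True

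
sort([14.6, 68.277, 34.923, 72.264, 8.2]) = [8.2, 14.6, 34.923, 68.277, 72.264]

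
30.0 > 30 False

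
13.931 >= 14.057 False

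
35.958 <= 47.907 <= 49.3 True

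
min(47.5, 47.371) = 47.371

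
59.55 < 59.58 True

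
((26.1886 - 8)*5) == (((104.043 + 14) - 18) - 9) False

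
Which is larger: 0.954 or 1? 1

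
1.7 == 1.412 False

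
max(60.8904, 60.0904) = 60.8904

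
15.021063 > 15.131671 False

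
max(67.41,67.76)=67.76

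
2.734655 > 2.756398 False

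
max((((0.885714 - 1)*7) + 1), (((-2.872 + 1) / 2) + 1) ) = 0.199998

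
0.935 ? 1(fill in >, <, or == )<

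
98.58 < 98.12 False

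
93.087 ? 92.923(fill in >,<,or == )>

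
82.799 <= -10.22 False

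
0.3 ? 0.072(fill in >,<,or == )>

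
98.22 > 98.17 True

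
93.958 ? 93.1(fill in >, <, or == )>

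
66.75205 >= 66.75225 False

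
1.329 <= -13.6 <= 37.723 False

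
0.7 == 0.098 False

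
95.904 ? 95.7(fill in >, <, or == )>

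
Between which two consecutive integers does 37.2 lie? 37 and 38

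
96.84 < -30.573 False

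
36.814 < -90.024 False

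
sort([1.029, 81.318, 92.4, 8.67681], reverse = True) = [92.4, 81.318, 8.67681, 1.029]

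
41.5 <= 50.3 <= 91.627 True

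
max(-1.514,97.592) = 97.592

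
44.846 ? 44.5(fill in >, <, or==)>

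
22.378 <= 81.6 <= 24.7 False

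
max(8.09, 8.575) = 8.575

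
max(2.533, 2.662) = 2.662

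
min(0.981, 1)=0.981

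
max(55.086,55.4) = 55.4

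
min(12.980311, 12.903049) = 12.903049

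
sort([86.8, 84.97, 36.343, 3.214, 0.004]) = [0.004, 3.214, 36.343, 84.97, 86.8]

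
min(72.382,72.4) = 72.382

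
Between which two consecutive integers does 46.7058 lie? 46 and 47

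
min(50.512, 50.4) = 50.4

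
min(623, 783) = 623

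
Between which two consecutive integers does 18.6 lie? 18 and 19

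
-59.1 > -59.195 True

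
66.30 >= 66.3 True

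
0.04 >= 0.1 False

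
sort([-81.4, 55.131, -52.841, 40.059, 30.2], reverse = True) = [55.131, 40.059, 30.2, -52.841, -81.4]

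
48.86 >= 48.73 True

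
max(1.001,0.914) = 1.001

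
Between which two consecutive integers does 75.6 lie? 75 and 76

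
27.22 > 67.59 False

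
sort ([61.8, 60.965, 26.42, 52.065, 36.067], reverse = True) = [61.8, 60.965, 52.065, 36.067, 26.42]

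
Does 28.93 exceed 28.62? Yes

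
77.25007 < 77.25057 True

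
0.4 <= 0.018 False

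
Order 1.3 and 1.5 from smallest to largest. 1.3, 1.5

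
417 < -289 False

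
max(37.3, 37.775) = 37.775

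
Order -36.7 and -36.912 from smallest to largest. -36.912, -36.7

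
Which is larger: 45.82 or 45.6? 45.82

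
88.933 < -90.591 False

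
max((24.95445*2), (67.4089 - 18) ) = 49.9089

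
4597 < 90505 True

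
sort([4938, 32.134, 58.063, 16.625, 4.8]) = [4.8, 16.625, 32.134, 58.063, 4938]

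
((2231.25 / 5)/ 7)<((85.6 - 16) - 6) False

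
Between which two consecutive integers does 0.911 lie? 0 and 1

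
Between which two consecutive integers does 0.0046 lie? 0 and 1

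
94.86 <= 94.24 False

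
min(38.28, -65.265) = -65.265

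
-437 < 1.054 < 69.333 True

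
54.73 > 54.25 True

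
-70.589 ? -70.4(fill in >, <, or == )<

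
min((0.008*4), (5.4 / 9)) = 0.032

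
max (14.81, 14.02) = 14.81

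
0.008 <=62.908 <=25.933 False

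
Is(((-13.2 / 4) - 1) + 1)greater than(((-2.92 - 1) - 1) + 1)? Yes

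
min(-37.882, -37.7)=-37.882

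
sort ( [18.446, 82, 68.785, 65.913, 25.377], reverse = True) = [82, 68.785, 65.913, 25.377, 18.446]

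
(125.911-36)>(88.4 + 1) True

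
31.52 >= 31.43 True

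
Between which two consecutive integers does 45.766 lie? 45 and 46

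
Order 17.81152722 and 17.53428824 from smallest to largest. 17.53428824, 17.81152722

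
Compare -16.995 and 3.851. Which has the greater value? 3.851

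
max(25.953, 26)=26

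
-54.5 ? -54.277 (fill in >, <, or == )<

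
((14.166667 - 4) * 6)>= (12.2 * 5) True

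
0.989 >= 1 False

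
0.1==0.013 False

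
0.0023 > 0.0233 False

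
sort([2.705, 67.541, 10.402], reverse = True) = [67.541, 10.402, 2.705]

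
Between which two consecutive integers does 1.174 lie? 1 and 2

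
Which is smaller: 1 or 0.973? 0.973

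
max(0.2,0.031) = 0.2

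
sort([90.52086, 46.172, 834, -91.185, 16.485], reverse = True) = [834, 90.52086, 46.172, 16.485, -91.185]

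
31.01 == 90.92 False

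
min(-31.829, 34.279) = -31.829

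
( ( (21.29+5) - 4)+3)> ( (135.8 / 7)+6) False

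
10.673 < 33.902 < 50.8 True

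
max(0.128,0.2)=0.2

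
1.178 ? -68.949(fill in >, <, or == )>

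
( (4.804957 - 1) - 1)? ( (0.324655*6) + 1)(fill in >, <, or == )<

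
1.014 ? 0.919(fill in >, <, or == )>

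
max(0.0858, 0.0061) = 0.0858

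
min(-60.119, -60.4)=-60.4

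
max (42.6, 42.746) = 42.746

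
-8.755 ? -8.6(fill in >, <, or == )<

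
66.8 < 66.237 False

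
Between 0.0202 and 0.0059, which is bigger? 0.0202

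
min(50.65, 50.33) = 50.33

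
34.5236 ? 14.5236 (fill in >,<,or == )>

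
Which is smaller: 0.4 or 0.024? 0.024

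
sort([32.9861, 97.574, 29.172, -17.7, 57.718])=[-17.7, 29.172, 32.9861, 57.718, 97.574]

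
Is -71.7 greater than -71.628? No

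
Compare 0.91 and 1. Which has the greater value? 1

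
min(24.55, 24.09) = 24.09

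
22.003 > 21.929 True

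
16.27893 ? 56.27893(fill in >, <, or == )<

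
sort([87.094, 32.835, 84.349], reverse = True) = [87.094, 84.349, 32.835]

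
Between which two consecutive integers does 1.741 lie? 1 and 2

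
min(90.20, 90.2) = 90.20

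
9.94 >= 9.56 True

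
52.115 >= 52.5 False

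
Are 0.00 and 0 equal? Yes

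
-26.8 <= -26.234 True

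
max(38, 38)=38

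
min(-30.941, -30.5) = -30.941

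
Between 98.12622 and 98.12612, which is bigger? 98.12622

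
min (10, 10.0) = 10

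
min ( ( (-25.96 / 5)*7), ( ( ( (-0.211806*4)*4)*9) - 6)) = -36.500064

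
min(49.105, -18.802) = -18.802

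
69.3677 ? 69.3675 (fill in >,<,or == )>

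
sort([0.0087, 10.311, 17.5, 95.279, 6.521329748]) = [0.0087, 6.521329748, 10.311, 17.5, 95.279]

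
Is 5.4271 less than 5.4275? Yes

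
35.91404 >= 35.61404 True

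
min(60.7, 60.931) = 60.7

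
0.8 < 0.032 False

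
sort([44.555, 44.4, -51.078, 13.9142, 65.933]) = [-51.078, 13.9142, 44.4, 44.555, 65.933]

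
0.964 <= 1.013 True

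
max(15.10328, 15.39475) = 15.39475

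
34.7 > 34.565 True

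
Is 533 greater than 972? No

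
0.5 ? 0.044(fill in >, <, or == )>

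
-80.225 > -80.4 True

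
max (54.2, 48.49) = 54.2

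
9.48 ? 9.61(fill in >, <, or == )<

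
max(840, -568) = 840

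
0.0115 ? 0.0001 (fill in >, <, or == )>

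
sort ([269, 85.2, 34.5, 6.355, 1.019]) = [1.019, 6.355, 34.5, 85.2, 269]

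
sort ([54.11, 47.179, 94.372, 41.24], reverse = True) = [94.372, 54.11, 47.179, 41.24]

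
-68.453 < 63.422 True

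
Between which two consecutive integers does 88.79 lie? 88 and 89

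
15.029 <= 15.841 True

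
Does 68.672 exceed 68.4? Yes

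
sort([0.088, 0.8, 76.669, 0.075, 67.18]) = [0.075, 0.088, 0.8, 67.18, 76.669]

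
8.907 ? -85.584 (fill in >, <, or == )>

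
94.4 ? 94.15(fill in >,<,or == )>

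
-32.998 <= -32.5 True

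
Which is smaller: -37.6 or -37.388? -37.6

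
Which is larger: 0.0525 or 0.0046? 0.0525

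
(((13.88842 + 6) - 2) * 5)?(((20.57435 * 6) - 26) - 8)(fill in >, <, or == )<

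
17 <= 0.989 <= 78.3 False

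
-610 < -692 False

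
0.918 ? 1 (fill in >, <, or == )<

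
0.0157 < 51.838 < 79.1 True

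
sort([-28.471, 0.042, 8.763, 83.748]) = [-28.471, 0.042, 8.763, 83.748]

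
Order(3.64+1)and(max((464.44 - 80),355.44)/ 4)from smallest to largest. (3.64+1),(max((464.44 - 80),355.44)/ 4)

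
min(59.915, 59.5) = 59.5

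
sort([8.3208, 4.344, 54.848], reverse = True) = [54.848, 8.3208, 4.344]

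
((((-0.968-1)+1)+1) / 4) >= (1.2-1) False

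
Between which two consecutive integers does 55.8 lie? 55 and 56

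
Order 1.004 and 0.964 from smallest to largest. 0.964, 1.004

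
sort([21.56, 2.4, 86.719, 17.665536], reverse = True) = [86.719, 21.56, 17.665536, 2.4]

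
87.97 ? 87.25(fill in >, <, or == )>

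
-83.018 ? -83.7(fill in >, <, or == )>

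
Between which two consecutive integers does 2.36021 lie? 2 and 3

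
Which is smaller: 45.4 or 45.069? 45.069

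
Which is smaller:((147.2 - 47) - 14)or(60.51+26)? ((147.2 - 47) - 14)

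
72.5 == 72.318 False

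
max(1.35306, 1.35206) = 1.35306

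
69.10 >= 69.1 True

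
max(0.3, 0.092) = 0.3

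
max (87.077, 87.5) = 87.5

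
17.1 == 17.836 False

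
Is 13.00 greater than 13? No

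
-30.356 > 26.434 False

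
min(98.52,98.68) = 98.52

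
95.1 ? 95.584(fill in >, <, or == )<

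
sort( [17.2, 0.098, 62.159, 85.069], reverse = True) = [85.069, 62.159, 17.2, 0.098]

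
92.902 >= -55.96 True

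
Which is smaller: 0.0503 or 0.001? 0.001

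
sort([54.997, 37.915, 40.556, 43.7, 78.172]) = [37.915, 40.556, 43.7, 54.997, 78.172]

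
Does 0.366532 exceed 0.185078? Yes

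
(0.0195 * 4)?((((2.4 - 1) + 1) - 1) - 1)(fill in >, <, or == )<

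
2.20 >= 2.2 True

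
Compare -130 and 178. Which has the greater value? 178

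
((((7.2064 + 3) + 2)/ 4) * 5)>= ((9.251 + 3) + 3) True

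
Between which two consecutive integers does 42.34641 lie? 42 and 43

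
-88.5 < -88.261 True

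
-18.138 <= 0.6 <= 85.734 True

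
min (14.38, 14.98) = 14.38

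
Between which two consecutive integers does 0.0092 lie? 0 and 1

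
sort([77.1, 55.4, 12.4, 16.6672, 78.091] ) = [12.4, 16.6672, 55.4, 77.1, 78.091]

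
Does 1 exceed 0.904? Yes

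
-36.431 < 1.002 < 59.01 True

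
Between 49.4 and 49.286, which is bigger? 49.4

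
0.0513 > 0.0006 True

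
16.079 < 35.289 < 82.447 True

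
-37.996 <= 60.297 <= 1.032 False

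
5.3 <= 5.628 True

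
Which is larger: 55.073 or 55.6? 55.6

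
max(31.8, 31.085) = 31.8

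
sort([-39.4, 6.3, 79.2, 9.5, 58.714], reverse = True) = [79.2, 58.714, 9.5, 6.3, -39.4]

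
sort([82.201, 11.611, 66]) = [11.611, 66, 82.201]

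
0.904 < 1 True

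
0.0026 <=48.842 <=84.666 True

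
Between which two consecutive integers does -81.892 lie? -82 and -81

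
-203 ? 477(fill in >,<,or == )<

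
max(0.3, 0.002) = 0.3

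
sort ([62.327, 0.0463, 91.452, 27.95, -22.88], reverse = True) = [91.452, 62.327, 27.95, 0.0463, -22.88]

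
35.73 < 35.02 False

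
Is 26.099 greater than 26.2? No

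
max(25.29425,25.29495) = 25.29495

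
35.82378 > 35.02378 True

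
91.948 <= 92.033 True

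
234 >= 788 False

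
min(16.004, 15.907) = 15.907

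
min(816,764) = 764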